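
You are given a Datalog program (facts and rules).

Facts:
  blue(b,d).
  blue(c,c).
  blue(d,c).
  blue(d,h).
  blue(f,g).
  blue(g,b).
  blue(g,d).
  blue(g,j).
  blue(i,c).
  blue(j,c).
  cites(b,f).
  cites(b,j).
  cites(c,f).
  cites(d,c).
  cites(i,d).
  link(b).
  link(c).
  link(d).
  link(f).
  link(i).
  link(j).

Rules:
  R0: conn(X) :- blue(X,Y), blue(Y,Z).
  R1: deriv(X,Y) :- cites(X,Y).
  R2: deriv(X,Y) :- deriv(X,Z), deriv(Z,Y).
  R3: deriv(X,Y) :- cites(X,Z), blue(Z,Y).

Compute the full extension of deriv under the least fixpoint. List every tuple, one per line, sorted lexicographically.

deriv(b,c)
deriv(b,f)
deriv(b,g)
deriv(b,j)
deriv(c,f)
deriv(c,g)
deriv(d,c)
deriv(d,f)
deriv(d,g)
deriv(i,c)
deriv(i,d)
deriv(i,f)
deriv(i,g)
deriv(i,h)

round 1: derive deriv(b,f) via R1 from cites(b,f)
round 1: derive deriv(b,j) via R1 from cites(b,j)
round 1: derive deriv(c,f) via R1 from cites(c,f)
round 1: derive deriv(d,c) via R1 from cites(d,c)
round 1: derive deriv(i,d) via R1 from cites(i,d)
round 1: derive deriv(b,c) via R3 from cites(b,j), blue(j,c)
round 1: derive deriv(b,g) via R3 from cites(b,f), blue(f,g)
round 1: derive deriv(c,g) via R3 from cites(c,f), blue(f,g)
round 1: derive deriv(i,c) via R3 from cites(i,d), blue(d,c)
round 1: derive deriv(i,h) via R3 from cites(i,d), blue(d,h)
round 2: derive deriv(d,f) via R2 from deriv(d,c), deriv(c,f)
round 2: derive deriv(d,g) via R2 from deriv(d,c), deriv(c,g)
round 2: derive deriv(i,f) via R2 from deriv(i,c), deriv(c,f)
round 2: derive deriv(i,g) via R2 from deriv(i,c), deriv(c,g)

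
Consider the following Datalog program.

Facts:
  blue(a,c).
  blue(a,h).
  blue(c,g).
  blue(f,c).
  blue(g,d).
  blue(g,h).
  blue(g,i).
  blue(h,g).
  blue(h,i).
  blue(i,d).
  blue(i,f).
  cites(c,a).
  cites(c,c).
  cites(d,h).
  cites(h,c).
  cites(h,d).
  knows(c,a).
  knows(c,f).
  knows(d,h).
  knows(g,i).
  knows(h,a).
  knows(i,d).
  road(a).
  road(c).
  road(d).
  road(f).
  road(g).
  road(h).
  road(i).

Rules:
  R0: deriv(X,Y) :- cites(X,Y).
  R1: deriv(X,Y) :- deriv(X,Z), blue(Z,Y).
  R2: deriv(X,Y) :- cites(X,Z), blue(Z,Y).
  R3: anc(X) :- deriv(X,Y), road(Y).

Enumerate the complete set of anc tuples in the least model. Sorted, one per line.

round 1: derive deriv(c,a) via R0 from cites(c,a)
round 1: derive deriv(c,c) via R0 from cites(c,c)
round 1: derive deriv(d,h) via R0 from cites(d,h)
round 1: derive deriv(h,c) via R0 from cites(h,c)
round 1: derive deriv(h,d) via R0 from cites(h,d)
round 1: derive deriv(c,g) via R2 from cites(c,c), blue(c,g)
round 1: derive deriv(c,h) via R2 from cites(c,a), blue(a,h)
round 1: derive deriv(d,g) via R2 from cites(d,h), blue(h,g)
round 1: derive deriv(d,i) via R2 from cites(d,h), blue(h,i)
round 1: derive deriv(h,g) via R2 from cites(h,c), blue(c,g)
round 2: derive deriv(c,d) via R1 from deriv(c,g), blue(g,d)
round 2: derive deriv(c,i) via R1 from deriv(c,g), blue(g,i)
round 2: derive deriv(d,d) via R1 from deriv(d,g), blue(g,d)
round 2: derive deriv(d,f) via R1 from deriv(d,i), blue(i,f)
round 2: derive deriv(h,h) via R1 from deriv(h,g), blue(g,h)
round 2: derive deriv(h,i) via R1 from deriv(h,g), blue(g,i)
round 2: derive anc(c) via R3 from deriv(c,a), road(a)
round 2: derive anc(d) via R3 from deriv(d,g), road(g)
round 2: derive anc(h) via R3 from deriv(h,c), road(c)
round 3: derive deriv(c,f) via R1 from deriv(c,i), blue(i,f)
round 3: derive deriv(d,c) via R1 from deriv(d,f), blue(f,c)
round 3: derive deriv(h,f) via R1 from deriv(h,i), blue(i,f)

anc(c)
anc(d)
anc(h)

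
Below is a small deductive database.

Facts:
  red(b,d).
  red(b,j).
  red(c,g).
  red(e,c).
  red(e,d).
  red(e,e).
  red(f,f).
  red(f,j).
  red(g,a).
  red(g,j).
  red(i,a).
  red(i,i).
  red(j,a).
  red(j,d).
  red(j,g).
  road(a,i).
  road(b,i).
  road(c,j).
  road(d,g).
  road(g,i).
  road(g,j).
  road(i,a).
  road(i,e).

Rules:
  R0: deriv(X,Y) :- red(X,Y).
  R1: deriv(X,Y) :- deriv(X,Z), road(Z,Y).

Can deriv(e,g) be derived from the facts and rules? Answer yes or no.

round 1: derive deriv(b,d) via R0 from red(b,d)
round 1: derive deriv(b,j) via R0 from red(b,j)
round 1: derive deriv(c,g) via R0 from red(c,g)
round 1: derive deriv(e,c) via R0 from red(e,c)
round 1: derive deriv(e,d) via R0 from red(e,d)
round 1: derive deriv(e,e) via R0 from red(e,e)
round 1: derive deriv(f,f) via R0 from red(f,f)
round 1: derive deriv(f,j) via R0 from red(f,j)
round 1: derive deriv(g,a) via R0 from red(g,a)
round 1: derive deriv(g,j) via R0 from red(g,j)
round 1: derive deriv(i,a) via R0 from red(i,a)
round 1: derive deriv(i,i) via R0 from red(i,i)
round 1: derive deriv(j,a) via R0 from red(j,a)
round 1: derive deriv(j,d) via R0 from red(j,d)
round 1: derive deriv(j,g) via R0 from red(j,g)
round 2: derive deriv(b,g) via R1 from deriv(b,d), road(d,g)
round 2: derive deriv(c,i) via R1 from deriv(c,g), road(g,i)
round 2: derive deriv(c,j) via R1 from deriv(c,g), road(g,j)
round 2: derive deriv(e,g) via R1 from deriv(e,d), road(d,g)
round 2: derive deriv(e,j) via R1 from deriv(e,c), road(c,j)
round 2: derive deriv(g,i) via R1 from deriv(g,a), road(a,i)
round 2: derive deriv(i,e) via R1 from deriv(i,i), road(i,e)
round 2: derive deriv(j,i) via R1 from deriv(j,a), road(a,i)
round 2: derive deriv(j,j) via R1 from deriv(j,g), road(g,j)
round 3: derive deriv(b,i) via R1 from deriv(b,g), road(g,i)
round 3: derive deriv(c,a) via R1 from deriv(c,i), road(i,a)
round 3: derive deriv(c,e) via R1 from deriv(c,i), road(i,e)
round 3: derive deriv(e,i) via R1 from deriv(e,g), road(g,i)
round 3: derive deriv(g,e) via R1 from deriv(g,i), road(i,e)
round 3: derive deriv(j,e) via R1 from deriv(j,i), road(i,e)
round 4: derive deriv(b,a) via R1 from deriv(b,i), road(i,a)
round 4: derive deriv(b,e) via R1 from deriv(b,i), road(i,e)
round 4: derive deriv(e,a) via R1 from deriv(e,i), road(i,a)

yes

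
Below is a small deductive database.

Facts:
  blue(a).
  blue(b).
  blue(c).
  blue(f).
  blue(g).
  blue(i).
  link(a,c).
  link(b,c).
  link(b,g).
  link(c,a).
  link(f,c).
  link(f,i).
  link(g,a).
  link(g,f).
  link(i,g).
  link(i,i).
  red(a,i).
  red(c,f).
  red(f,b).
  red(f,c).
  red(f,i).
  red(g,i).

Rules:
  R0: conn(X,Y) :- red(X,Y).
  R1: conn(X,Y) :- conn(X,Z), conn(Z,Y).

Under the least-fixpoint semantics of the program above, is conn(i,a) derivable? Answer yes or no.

no

round 1: derive conn(a,i) via R0 from red(a,i)
round 1: derive conn(c,f) via R0 from red(c,f)
round 1: derive conn(f,b) via R0 from red(f,b)
round 1: derive conn(f,c) via R0 from red(f,c)
round 1: derive conn(f,i) via R0 from red(f,i)
round 1: derive conn(g,i) via R0 from red(g,i)
round 2: derive conn(c,b) via R1 from conn(c,f), conn(f,b)
round 2: derive conn(c,c) via R1 from conn(c,f), conn(f,c)
round 2: derive conn(c,i) via R1 from conn(c,f), conn(f,i)
round 2: derive conn(f,f) via R1 from conn(f,c), conn(c,f)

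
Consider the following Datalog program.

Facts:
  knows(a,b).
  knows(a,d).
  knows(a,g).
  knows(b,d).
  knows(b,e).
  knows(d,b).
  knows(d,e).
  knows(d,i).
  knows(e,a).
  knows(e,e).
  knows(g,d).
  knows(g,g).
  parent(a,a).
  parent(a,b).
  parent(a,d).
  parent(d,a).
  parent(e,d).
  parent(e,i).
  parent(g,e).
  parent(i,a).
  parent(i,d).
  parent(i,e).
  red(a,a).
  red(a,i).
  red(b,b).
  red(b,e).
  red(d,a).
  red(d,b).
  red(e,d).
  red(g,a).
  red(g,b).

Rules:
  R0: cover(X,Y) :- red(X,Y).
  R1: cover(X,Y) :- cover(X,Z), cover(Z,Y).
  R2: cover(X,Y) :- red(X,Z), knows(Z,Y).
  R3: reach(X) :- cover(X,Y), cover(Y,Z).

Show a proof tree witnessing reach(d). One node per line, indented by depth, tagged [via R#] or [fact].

reach(d)  [via R3]
  cover(d,a)  [via R0]
    red(d,a)  [fact]
  cover(a,a)  [via R0]
    red(a,a)  [fact]

round 1: derive cover(a,a) via R0 from red(a,a)
round 1: derive cover(a,i) via R0 from red(a,i)
round 1: derive cover(b,b) via R0 from red(b,b)
round 1: derive cover(b,e) via R0 from red(b,e)
round 1: derive cover(d,a) via R0 from red(d,a)
round 1: derive cover(d,b) via R0 from red(d,b)
round 1: derive cover(e,d) via R0 from red(e,d)
round 1: derive cover(g,a) via R0 from red(g,a)
round 1: derive cover(g,b) via R0 from red(g,b)
round 1: derive cover(a,b) via R2 from red(a,a), knows(a,b)
round 1: derive cover(a,d) via R2 from red(a,a), knows(a,d)
round 1: derive cover(a,g) via R2 from red(a,a), knows(a,g)
round 1: derive cover(b,a) via R2 from red(b,e), knows(e,a)
round 1: derive cover(b,d) via R2 from red(b,b), knows(b,d)
round 1: derive cover(d,d) via R2 from red(d,a), knows(a,d)
round 1: derive cover(d,e) via R2 from red(d,b), knows(b,e)
round 1: derive cover(d,g) via R2 from red(d,a), knows(a,g)
round 1: derive cover(e,b) via R2 from red(e,d), knows(d,b)
round 1: derive cover(e,e) via R2 from red(e,d), knows(d,e)
round 1: derive cover(e,i) via R2 from red(e,d), knows(d,i)
round 1: derive cover(g,d) via R2 from red(g,a), knows(a,d)
round 1: derive cover(g,e) via R2 from red(g,b), knows(b,e)
round 1: derive cover(g,g) via R2 from red(g,a), knows(a,g)
round 2: derive cover(a,e) via R1 from cover(a,b), cover(b,e)
round 2: derive cover(b,g) via R1 from cover(b,a), cover(a,g)
round 2: derive cover(b,i) via R1 from cover(b,a), cover(a,i)
round 2: derive cover(d,i) via R1 from cover(d,a), cover(a,i)
round 2: derive cover(e,a) via R1 from cover(e,b), cover(b,a)
round 2: derive cover(e,g) via R1 from cover(e,d), cover(d,g)
round 2: derive cover(g,i) via R1 from cover(g,a), cover(a,i)
round 2: derive reach(a) via R3 from cover(a,a), cover(a,a)
round 2: derive reach(b) via R3 from cover(b,a), cover(a,a)
round 2: derive reach(d) via R3 from cover(d,a), cover(a,a)
round 2: derive reach(e) via R3 from cover(e,b), cover(b,a)
round 2: derive reach(g) via R3 from cover(g,a), cover(a,a)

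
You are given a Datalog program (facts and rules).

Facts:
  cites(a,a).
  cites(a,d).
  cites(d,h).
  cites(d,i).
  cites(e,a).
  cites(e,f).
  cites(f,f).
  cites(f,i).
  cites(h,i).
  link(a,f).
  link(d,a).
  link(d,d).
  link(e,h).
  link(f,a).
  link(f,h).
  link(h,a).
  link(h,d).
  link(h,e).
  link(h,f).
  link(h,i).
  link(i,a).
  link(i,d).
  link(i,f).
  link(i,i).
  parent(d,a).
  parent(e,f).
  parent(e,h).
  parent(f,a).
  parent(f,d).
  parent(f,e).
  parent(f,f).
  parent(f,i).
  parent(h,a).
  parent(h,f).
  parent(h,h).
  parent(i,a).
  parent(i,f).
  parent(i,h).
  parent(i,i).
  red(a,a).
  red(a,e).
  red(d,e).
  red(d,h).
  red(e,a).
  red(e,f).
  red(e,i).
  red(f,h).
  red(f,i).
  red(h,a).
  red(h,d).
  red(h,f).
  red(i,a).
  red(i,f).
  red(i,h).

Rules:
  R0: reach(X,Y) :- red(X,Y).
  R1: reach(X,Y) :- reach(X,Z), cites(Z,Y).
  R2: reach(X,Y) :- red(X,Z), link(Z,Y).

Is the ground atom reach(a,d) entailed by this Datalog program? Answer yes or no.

yes

round 1: derive reach(a,a) via R0 from red(a,a)
round 1: derive reach(a,e) via R0 from red(a,e)
round 1: derive reach(d,e) via R0 from red(d,e)
round 1: derive reach(d,h) via R0 from red(d,h)
round 1: derive reach(e,a) via R0 from red(e,a)
round 1: derive reach(e,f) via R0 from red(e,f)
round 1: derive reach(e,i) via R0 from red(e,i)
round 1: derive reach(f,h) via R0 from red(f,h)
round 1: derive reach(f,i) via R0 from red(f,i)
round 1: derive reach(h,a) via R0 from red(h,a)
round 1: derive reach(h,d) via R0 from red(h,d)
round 1: derive reach(h,f) via R0 from red(h,f)
round 1: derive reach(i,a) via R0 from red(i,a)
round 1: derive reach(i,f) via R0 from red(i,f)
round 1: derive reach(i,h) via R0 from red(i,h)
round 1: derive reach(a,f) via R2 from red(a,a), link(a,f)
round 1: derive reach(a,h) via R2 from red(a,e), link(e,h)
round 1: derive reach(d,a) via R2 from red(d,h), link(h,a)
round 1: derive reach(d,d) via R2 from red(d,h), link(h,d)
round 1: derive reach(d,f) via R2 from red(d,h), link(h,f)
round 1: derive reach(d,i) via R2 from red(d,h), link(h,i)
round 1: derive reach(e,d) via R2 from red(e,i), link(i,d)
round 1: derive reach(e,h) via R2 from red(e,f), link(f,h)
round 1: derive reach(f,a) via R2 from red(f,h), link(h,a)
round 1: derive reach(f,d) via R2 from red(f,h), link(h,d)
round 1: derive reach(f,e) via R2 from red(f,h), link(h,e)
round 1: derive reach(f,f) via R2 from red(f,h), link(h,f)
round 1: derive reach(h,h) via R2 from red(h,f), link(f,h)
round 1: derive reach(i,d) via R2 from red(i,h), link(h,d)
round 1: derive reach(i,e) via R2 from red(i,h), link(h,e)
round 1: derive reach(i,i) via R2 from red(i,h), link(h,i)
round 2: derive reach(a,d) via R1 from reach(a,a), cites(a,d)
round 2: derive reach(a,i) via R1 from reach(a,f), cites(f,i)
round 2: derive reach(h,i) via R1 from reach(h,d), cites(d,i)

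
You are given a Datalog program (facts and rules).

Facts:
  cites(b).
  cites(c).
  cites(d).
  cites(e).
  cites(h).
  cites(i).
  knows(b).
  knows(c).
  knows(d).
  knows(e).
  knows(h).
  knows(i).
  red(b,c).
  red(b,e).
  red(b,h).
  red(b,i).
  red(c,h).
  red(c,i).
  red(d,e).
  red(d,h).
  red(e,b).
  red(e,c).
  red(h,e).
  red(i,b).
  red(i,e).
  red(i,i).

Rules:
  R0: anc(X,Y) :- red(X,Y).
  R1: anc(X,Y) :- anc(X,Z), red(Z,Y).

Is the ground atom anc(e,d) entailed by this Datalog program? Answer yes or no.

no

round 1: derive anc(b,c) via R0 from red(b,c)
round 1: derive anc(b,e) via R0 from red(b,e)
round 1: derive anc(b,h) via R0 from red(b,h)
round 1: derive anc(b,i) via R0 from red(b,i)
round 1: derive anc(c,h) via R0 from red(c,h)
round 1: derive anc(c,i) via R0 from red(c,i)
round 1: derive anc(d,e) via R0 from red(d,e)
round 1: derive anc(d,h) via R0 from red(d,h)
round 1: derive anc(e,b) via R0 from red(e,b)
round 1: derive anc(e,c) via R0 from red(e,c)
round 1: derive anc(h,e) via R0 from red(h,e)
round 1: derive anc(i,b) via R0 from red(i,b)
round 1: derive anc(i,e) via R0 from red(i,e)
round 1: derive anc(i,i) via R0 from red(i,i)
round 2: derive anc(b,b) via R1 from anc(b,e), red(e,b)
round 2: derive anc(c,b) via R1 from anc(c,i), red(i,b)
round 2: derive anc(c,e) via R1 from anc(c,h), red(h,e)
round 2: derive anc(d,b) via R1 from anc(d,e), red(e,b)
round 2: derive anc(d,c) via R1 from anc(d,e), red(e,c)
round 2: derive anc(e,e) via R1 from anc(e,b), red(b,e)
round 2: derive anc(e,h) via R1 from anc(e,b), red(b,h)
round 2: derive anc(e,i) via R1 from anc(e,b), red(b,i)
round 2: derive anc(h,b) via R1 from anc(h,e), red(e,b)
round 2: derive anc(h,c) via R1 from anc(h,e), red(e,c)
round 2: derive anc(i,c) via R1 from anc(i,b), red(b,c)
round 2: derive anc(i,h) via R1 from anc(i,b), red(b,h)
round 3: derive anc(c,c) via R1 from anc(c,b), red(b,c)
round 3: derive anc(d,i) via R1 from anc(d,b), red(b,i)
round 3: derive anc(h,h) via R1 from anc(h,b), red(b,h)
round 3: derive anc(h,i) via R1 from anc(h,b), red(b,i)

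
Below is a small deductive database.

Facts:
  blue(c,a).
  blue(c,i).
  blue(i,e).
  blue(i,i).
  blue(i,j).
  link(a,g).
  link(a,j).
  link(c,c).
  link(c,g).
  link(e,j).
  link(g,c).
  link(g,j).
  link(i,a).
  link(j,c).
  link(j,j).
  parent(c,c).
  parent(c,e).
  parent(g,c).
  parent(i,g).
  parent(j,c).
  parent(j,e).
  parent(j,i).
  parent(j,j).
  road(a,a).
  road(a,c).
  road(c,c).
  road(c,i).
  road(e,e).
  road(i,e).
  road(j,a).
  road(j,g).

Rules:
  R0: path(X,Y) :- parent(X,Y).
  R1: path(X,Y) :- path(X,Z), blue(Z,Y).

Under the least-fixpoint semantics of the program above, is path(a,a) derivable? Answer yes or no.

no

round 1: derive path(c,c) via R0 from parent(c,c)
round 1: derive path(c,e) via R0 from parent(c,e)
round 1: derive path(g,c) via R0 from parent(g,c)
round 1: derive path(i,g) via R0 from parent(i,g)
round 1: derive path(j,c) via R0 from parent(j,c)
round 1: derive path(j,e) via R0 from parent(j,e)
round 1: derive path(j,i) via R0 from parent(j,i)
round 1: derive path(j,j) via R0 from parent(j,j)
round 2: derive path(c,a) via R1 from path(c,c), blue(c,a)
round 2: derive path(c,i) via R1 from path(c,c), blue(c,i)
round 2: derive path(g,a) via R1 from path(g,c), blue(c,a)
round 2: derive path(g,i) via R1 from path(g,c), blue(c,i)
round 2: derive path(j,a) via R1 from path(j,c), blue(c,a)
round 3: derive path(c,j) via R1 from path(c,i), blue(i,j)
round 3: derive path(g,e) via R1 from path(g,i), blue(i,e)
round 3: derive path(g,j) via R1 from path(g,i), blue(i,j)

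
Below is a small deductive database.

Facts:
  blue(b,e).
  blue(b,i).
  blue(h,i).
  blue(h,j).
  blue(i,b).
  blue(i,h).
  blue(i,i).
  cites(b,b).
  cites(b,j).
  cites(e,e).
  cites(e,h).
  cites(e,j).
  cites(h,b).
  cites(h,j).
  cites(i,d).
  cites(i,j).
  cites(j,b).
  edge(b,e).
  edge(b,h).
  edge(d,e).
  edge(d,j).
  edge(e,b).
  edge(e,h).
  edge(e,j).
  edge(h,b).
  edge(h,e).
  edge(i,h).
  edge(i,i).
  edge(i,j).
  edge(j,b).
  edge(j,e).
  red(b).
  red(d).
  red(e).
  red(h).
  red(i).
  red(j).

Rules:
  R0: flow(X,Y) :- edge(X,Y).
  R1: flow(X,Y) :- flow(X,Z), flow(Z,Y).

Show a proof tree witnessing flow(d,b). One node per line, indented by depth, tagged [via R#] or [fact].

flow(d,b)  [via R1]
  flow(d,e)  [via R0]
    edge(d,e)  [fact]
  flow(e,b)  [via R0]
    edge(e,b)  [fact]

round 1: derive flow(b,e) via R0 from edge(b,e)
round 1: derive flow(b,h) via R0 from edge(b,h)
round 1: derive flow(d,e) via R0 from edge(d,e)
round 1: derive flow(d,j) via R0 from edge(d,j)
round 1: derive flow(e,b) via R0 from edge(e,b)
round 1: derive flow(e,h) via R0 from edge(e,h)
round 1: derive flow(e,j) via R0 from edge(e,j)
round 1: derive flow(h,b) via R0 from edge(h,b)
round 1: derive flow(h,e) via R0 from edge(h,e)
round 1: derive flow(i,h) via R0 from edge(i,h)
round 1: derive flow(i,i) via R0 from edge(i,i)
round 1: derive flow(i,j) via R0 from edge(i,j)
round 1: derive flow(j,b) via R0 from edge(j,b)
round 1: derive flow(j,e) via R0 from edge(j,e)
round 2: derive flow(b,b) via R1 from flow(b,e), flow(e,b)
round 2: derive flow(b,j) via R1 from flow(b,e), flow(e,j)
round 2: derive flow(d,b) via R1 from flow(d,e), flow(e,b)
round 2: derive flow(d,h) via R1 from flow(d,e), flow(e,h)
round 2: derive flow(e,e) via R1 from flow(e,b), flow(b,e)
round 2: derive flow(h,h) via R1 from flow(h,b), flow(b,h)
round 2: derive flow(h,j) via R1 from flow(h,e), flow(e,j)
round 2: derive flow(i,b) via R1 from flow(i,h), flow(h,b)
round 2: derive flow(i,e) via R1 from flow(i,h), flow(h,e)
round 2: derive flow(j,h) via R1 from flow(j,b), flow(b,h)
round 2: derive flow(j,j) via R1 from flow(j,e), flow(e,j)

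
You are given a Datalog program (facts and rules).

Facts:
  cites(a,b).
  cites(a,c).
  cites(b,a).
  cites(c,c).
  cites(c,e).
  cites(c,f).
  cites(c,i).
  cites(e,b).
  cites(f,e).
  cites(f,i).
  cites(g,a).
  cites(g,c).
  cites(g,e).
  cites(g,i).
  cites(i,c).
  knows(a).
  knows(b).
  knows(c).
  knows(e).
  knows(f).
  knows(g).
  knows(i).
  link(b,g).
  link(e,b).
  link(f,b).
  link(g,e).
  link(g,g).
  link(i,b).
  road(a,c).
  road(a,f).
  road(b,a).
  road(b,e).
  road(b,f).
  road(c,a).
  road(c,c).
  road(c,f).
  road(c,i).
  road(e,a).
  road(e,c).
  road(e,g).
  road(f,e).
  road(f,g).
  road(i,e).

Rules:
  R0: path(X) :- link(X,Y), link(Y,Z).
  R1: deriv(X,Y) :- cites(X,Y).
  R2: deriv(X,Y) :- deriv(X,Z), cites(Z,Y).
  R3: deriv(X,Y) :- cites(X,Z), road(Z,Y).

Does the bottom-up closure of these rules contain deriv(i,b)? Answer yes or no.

round 1: derive deriv(a,b) via R1 from cites(a,b)
round 1: derive deriv(a,c) via R1 from cites(a,c)
round 1: derive deriv(b,a) via R1 from cites(b,a)
round 1: derive deriv(c,c) via R1 from cites(c,c)
round 1: derive deriv(c,e) via R1 from cites(c,e)
round 1: derive deriv(c,f) via R1 from cites(c,f)
round 1: derive deriv(c,i) via R1 from cites(c,i)
round 1: derive deriv(e,b) via R1 from cites(e,b)
round 1: derive deriv(f,e) via R1 from cites(f,e)
round 1: derive deriv(f,i) via R1 from cites(f,i)
round 1: derive deriv(g,a) via R1 from cites(g,a)
round 1: derive deriv(g,c) via R1 from cites(g,c)
round 1: derive deriv(g,e) via R1 from cites(g,e)
round 1: derive deriv(g,i) via R1 from cites(g,i)
round 1: derive deriv(i,c) via R1 from cites(i,c)
round 1: derive deriv(a,a) via R3 from cites(a,b), road(b,a)
round 1: derive deriv(a,e) via R3 from cites(a,b), road(b,e)
round 1: derive deriv(a,f) via R3 from cites(a,b), road(b,f)
round 1: derive deriv(a,i) via R3 from cites(a,c), road(c,i)
round 1: derive deriv(b,c) via R3 from cites(b,a), road(a,c)
round 1: derive deriv(b,f) via R3 from cites(b,a), road(a,f)
round 1: derive deriv(c,a) via R3 from cites(c,c), road(c,a)
round 1: derive deriv(c,g) via R3 from cites(c,e), road(e,g)
round 1: derive deriv(e,a) via R3 from cites(e,b), road(b,a)
round 1: derive deriv(e,e) via R3 from cites(e,b), road(b,e)
round 1: derive deriv(e,f) via R3 from cites(e,b), road(b,f)
round 1: derive deriv(f,a) via R3 from cites(f,e), road(e,a)
round 1: derive deriv(f,c) via R3 from cites(f,e), road(e,c)
round 1: derive deriv(f,g) via R3 from cites(f,e), road(e,g)
round 1: derive deriv(g,f) via R3 from cites(g,a), road(a,f)
round 1: derive deriv(g,g) via R3 from cites(g,e), road(e,g)
round 1: derive deriv(i,a) via R3 from cites(i,c), road(c,a)
round 1: derive deriv(i,f) via R3 from cites(i,c), road(c,f)
round 1: derive deriv(i,i) via R3 from cites(i,c), road(c,i)
round 2: derive deriv(b,b) via R2 from deriv(b,a), cites(a,b)
round 2: derive deriv(b,e) via R2 from deriv(b,c), cites(c,e)
round 2: derive deriv(b,i) via R2 from deriv(b,c), cites(c,i)
round 2: derive deriv(c,b) via R2 from deriv(c,a), cites(a,b)
round 2: derive deriv(e,c) via R2 from deriv(e,a), cites(a,c)
round 2: derive deriv(e,i) via R2 from deriv(e,f), cites(f,i)
round 2: derive deriv(f,b) via R2 from deriv(f,a), cites(a,b)
round 2: derive deriv(f,f) via R2 from deriv(f,c), cites(c,f)
round 2: derive deriv(g,b) via R2 from deriv(g,a), cites(a,b)
round 2: derive deriv(i,b) via R2 from deriv(i,a), cites(a,b)
round 2: derive deriv(i,e) via R2 from deriv(i,c), cites(c,e)

yes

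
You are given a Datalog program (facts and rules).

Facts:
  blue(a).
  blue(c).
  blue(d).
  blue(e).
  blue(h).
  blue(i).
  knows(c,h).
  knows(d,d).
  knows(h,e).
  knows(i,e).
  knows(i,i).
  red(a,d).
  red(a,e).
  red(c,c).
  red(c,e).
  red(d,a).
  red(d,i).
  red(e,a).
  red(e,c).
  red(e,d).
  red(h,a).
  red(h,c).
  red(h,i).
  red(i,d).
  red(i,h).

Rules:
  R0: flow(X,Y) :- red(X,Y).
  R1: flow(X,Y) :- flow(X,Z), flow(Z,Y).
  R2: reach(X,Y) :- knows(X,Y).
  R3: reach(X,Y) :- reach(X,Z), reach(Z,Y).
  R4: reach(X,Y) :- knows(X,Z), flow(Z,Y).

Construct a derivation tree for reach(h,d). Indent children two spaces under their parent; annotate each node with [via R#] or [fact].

round 1: derive flow(a,d) via R0 from red(a,d)
round 1: derive flow(a,e) via R0 from red(a,e)
round 1: derive flow(c,c) via R0 from red(c,c)
round 1: derive flow(c,e) via R0 from red(c,e)
round 1: derive flow(d,a) via R0 from red(d,a)
round 1: derive flow(d,i) via R0 from red(d,i)
round 1: derive flow(e,a) via R0 from red(e,a)
round 1: derive flow(e,c) via R0 from red(e,c)
round 1: derive flow(e,d) via R0 from red(e,d)
round 1: derive flow(h,a) via R0 from red(h,a)
round 1: derive flow(h,c) via R0 from red(h,c)
round 1: derive flow(h,i) via R0 from red(h,i)
round 1: derive flow(i,d) via R0 from red(i,d)
round 1: derive flow(i,h) via R0 from red(i,h)
round 1: derive reach(c,h) via R2 from knows(c,h)
round 1: derive reach(d,d) via R2 from knows(d,d)
round 1: derive reach(h,e) via R2 from knows(h,e)
round 1: derive reach(i,e) via R2 from knows(i,e)
round 1: derive reach(i,i) via R2 from knows(i,i)
round 2: derive flow(a,a) via R1 from flow(a,d), flow(d,a)
round 2: derive flow(a,c) via R1 from flow(a,e), flow(e,c)
round 2: derive flow(a,i) via R1 from flow(a,d), flow(d,i)
round 2: derive flow(c,a) via R1 from flow(c,e), flow(e,a)
round 2: derive flow(c,d) via R1 from flow(c,e), flow(e,d)
round 2: derive flow(d,d) via R1 from flow(d,a), flow(a,d)
round 2: derive flow(d,e) via R1 from flow(d,a), flow(a,e)
round 2: derive flow(d,h) via R1 from flow(d,i), flow(i,h)
round 2: derive flow(e,e) via R1 from flow(e,a), flow(a,e)
round 2: derive flow(e,i) via R1 from flow(e,d), flow(d,i)
round 2: derive flow(h,d) via R1 from flow(h,a), flow(a,d)
round 2: derive flow(h,e) via R1 from flow(h,a), flow(a,e)
round 2: derive flow(h,h) via R1 from flow(h,i), flow(i,h)
round 2: derive flow(i,a) via R1 from flow(i,d), flow(d,a)
round 2: derive flow(i,c) via R1 from flow(i,h), flow(h,c)
round 2: derive flow(i,i) via R1 from flow(i,d), flow(d,i)
round 2: derive reach(c,e) via R3 from reach(c,h), reach(h,e)
round 2: derive reach(c,a) via R4 from knows(c,h), flow(h,a)
round 2: derive reach(c,c) via R4 from knows(c,h), flow(h,c)
round 2: derive reach(c,i) via R4 from knows(c,h), flow(h,i)
round 2: derive reach(d,a) via R4 from knows(d,d), flow(d,a)
round 2: derive reach(d,i) via R4 from knows(d,d), flow(d,i)
round 2: derive reach(h,a) via R4 from knows(h,e), flow(e,a)
round 2: derive reach(h,c) via R4 from knows(h,e), flow(e,c)
round 2: derive reach(h,d) via R4 from knows(h,e), flow(e,d)
round 2: derive reach(i,a) via R4 from knows(i,e), flow(e,a)
round 2: derive reach(i,c) via R4 from knows(i,e), flow(e,c)
round 2: derive reach(i,d) via R4 from knows(i,e), flow(e,d)
round 2: derive reach(i,h) via R4 from knows(i,i), flow(i,h)
round 3: derive flow(a,h) via R1 from flow(a,d), flow(d,h)
round 3: derive flow(c,h) via R1 from flow(c,d), flow(d,h)
round 3: derive flow(c,i) via R1 from flow(c,a), flow(a,i)
round 3: derive flow(d,c) via R1 from flow(d,a), flow(a,c)
round 3: derive flow(e,h) via R1 from flow(e,d), flow(d,h)
round 3: derive flow(i,e) via R1 from flow(i,a), flow(a,e)
round 3: derive reach(c,d) via R3 from reach(c,h), reach(h,d)
round 3: derive reach(d,c) via R3 from reach(d,i), reach(i,c)
round 3: derive reach(d,e) via R3 from reach(d,i), reach(i,e)
round 3: derive reach(d,h) via R3 from reach(d,i), reach(i,h)
round 3: derive reach(h,h) via R3 from reach(h,c), reach(c,h)
round 3: derive reach(h,i) via R3 from reach(h,c), reach(c,i)

reach(h,d)  [via R4]
  knows(h,e)  [fact]
  flow(e,d)  [via R0]
    red(e,d)  [fact]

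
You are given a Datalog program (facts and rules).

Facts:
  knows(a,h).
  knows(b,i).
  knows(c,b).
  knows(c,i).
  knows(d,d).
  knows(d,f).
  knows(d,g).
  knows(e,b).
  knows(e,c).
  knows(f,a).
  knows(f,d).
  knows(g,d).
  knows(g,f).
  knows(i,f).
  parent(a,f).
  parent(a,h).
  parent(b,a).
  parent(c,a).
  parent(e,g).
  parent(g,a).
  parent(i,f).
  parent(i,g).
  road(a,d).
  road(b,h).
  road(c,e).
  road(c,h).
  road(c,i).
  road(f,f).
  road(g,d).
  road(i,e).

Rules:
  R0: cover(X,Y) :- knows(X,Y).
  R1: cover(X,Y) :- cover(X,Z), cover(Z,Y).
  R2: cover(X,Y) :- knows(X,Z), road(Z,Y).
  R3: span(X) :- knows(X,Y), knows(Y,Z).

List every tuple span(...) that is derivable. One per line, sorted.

span(b)
span(c)
span(d)
span(e)
span(f)
span(g)
span(i)

round 1: derive span(b) via R3 from knows(b,i), knows(i,f)
round 1: derive span(c) via R3 from knows(c,b), knows(b,i)
round 1: derive span(d) via R3 from knows(d,d), knows(d,d)
round 1: derive span(e) via R3 from knows(e,b), knows(b,i)
round 1: derive span(f) via R3 from knows(f,a), knows(a,h)
round 1: derive span(g) via R3 from knows(g,d), knows(d,d)
round 1: derive span(i) via R3 from knows(i,f), knows(f,a)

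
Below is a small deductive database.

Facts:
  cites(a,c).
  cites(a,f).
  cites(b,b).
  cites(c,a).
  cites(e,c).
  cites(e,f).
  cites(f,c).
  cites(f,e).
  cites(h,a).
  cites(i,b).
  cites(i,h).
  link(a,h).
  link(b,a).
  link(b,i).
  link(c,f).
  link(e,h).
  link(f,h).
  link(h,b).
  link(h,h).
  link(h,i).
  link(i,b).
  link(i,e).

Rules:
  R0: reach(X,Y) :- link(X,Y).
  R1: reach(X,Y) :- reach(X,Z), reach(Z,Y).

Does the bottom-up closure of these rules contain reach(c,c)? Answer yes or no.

round 1: derive reach(a,h) via R0 from link(a,h)
round 1: derive reach(b,a) via R0 from link(b,a)
round 1: derive reach(b,i) via R0 from link(b,i)
round 1: derive reach(c,f) via R0 from link(c,f)
round 1: derive reach(e,h) via R0 from link(e,h)
round 1: derive reach(f,h) via R0 from link(f,h)
round 1: derive reach(h,b) via R0 from link(h,b)
round 1: derive reach(h,h) via R0 from link(h,h)
round 1: derive reach(h,i) via R0 from link(h,i)
round 1: derive reach(i,b) via R0 from link(i,b)
round 1: derive reach(i,e) via R0 from link(i,e)
round 2: derive reach(a,b) via R1 from reach(a,h), reach(h,b)
round 2: derive reach(a,i) via R1 from reach(a,h), reach(h,i)
round 2: derive reach(b,b) via R1 from reach(b,i), reach(i,b)
round 2: derive reach(b,e) via R1 from reach(b,i), reach(i,e)
round 2: derive reach(b,h) via R1 from reach(b,a), reach(a,h)
round 2: derive reach(c,h) via R1 from reach(c,f), reach(f,h)
round 2: derive reach(e,b) via R1 from reach(e,h), reach(h,b)
round 2: derive reach(e,i) via R1 from reach(e,h), reach(h,i)
round 2: derive reach(f,b) via R1 from reach(f,h), reach(h,b)
round 2: derive reach(f,i) via R1 from reach(f,h), reach(h,i)
round 2: derive reach(h,a) via R1 from reach(h,b), reach(b,a)
round 2: derive reach(h,e) via R1 from reach(h,i), reach(i,e)
round 2: derive reach(i,a) via R1 from reach(i,b), reach(b,a)
round 2: derive reach(i,h) via R1 from reach(i,e), reach(e,h)
round 2: derive reach(i,i) via R1 from reach(i,b), reach(b,i)
round 3: derive reach(a,a) via R1 from reach(a,b), reach(b,a)
round 3: derive reach(a,e) via R1 from reach(a,b), reach(b,e)
round 3: derive reach(c,a) via R1 from reach(c,h), reach(h,a)
round 3: derive reach(c,b) via R1 from reach(c,f), reach(f,b)
round 3: derive reach(c,e) via R1 from reach(c,h), reach(h,e)
round 3: derive reach(c,i) via R1 from reach(c,f), reach(f,i)
round 3: derive reach(e,a) via R1 from reach(e,b), reach(b,a)
round 3: derive reach(e,e) via R1 from reach(e,b), reach(b,e)
round 3: derive reach(f,a) via R1 from reach(f,b), reach(b,a)
round 3: derive reach(f,e) via R1 from reach(f,b), reach(b,e)

no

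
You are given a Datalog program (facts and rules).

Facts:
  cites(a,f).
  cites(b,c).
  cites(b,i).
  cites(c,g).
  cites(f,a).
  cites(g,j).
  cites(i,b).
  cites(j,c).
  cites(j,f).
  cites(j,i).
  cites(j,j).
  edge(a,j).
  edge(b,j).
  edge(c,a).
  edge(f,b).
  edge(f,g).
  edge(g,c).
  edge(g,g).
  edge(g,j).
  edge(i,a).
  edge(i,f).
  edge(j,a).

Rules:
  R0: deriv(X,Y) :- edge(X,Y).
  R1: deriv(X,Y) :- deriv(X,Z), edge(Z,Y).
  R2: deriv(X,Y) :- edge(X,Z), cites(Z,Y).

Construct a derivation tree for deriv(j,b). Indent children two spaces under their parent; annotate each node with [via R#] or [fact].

deriv(j,b)  [via R1]
  deriv(j,f)  [via R2]
    edge(j,a)  [fact]
    cites(a,f)  [fact]
  edge(f,b)  [fact]

round 1: derive deriv(a,j) via R0 from edge(a,j)
round 1: derive deriv(b,j) via R0 from edge(b,j)
round 1: derive deriv(c,a) via R0 from edge(c,a)
round 1: derive deriv(f,b) via R0 from edge(f,b)
round 1: derive deriv(f,g) via R0 from edge(f,g)
round 1: derive deriv(g,c) via R0 from edge(g,c)
round 1: derive deriv(g,g) via R0 from edge(g,g)
round 1: derive deriv(g,j) via R0 from edge(g,j)
round 1: derive deriv(i,a) via R0 from edge(i,a)
round 1: derive deriv(i,f) via R0 from edge(i,f)
round 1: derive deriv(j,a) via R0 from edge(j,a)
round 1: derive deriv(a,c) via R2 from edge(a,j), cites(j,c)
round 1: derive deriv(a,f) via R2 from edge(a,j), cites(j,f)
round 1: derive deriv(a,i) via R2 from edge(a,j), cites(j,i)
round 1: derive deriv(b,c) via R2 from edge(b,j), cites(j,c)
round 1: derive deriv(b,f) via R2 from edge(b,j), cites(j,f)
round 1: derive deriv(b,i) via R2 from edge(b,j), cites(j,i)
round 1: derive deriv(c,f) via R2 from edge(c,a), cites(a,f)
round 1: derive deriv(f,c) via R2 from edge(f,b), cites(b,c)
round 1: derive deriv(f,i) via R2 from edge(f,b), cites(b,i)
round 1: derive deriv(f,j) via R2 from edge(f,g), cites(g,j)
round 1: derive deriv(g,f) via R2 from edge(g,j), cites(j,f)
round 1: derive deriv(g,i) via R2 from edge(g,j), cites(j,i)
round 1: derive deriv(j,f) via R2 from edge(j,a), cites(a,f)
round 2: derive deriv(a,a) via R1 from deriv(a,c), edge(c,a)
round 2: derive deriv(a,b) via R1 from deriv(a,f), edge(f,b)
round 2: derive deriv(a,g) via R1 from deriv(a,f), edge(f,g)
round 2: derive deriv(b,a) via R1 from deriv(b,c), edge(c,a)
round 2: derive deriv(b,b) via R1 from deriv(b,f), edge(f,b)
round 2: derive deriv(b,g) via R1 from deriv(b,f), edge(f,g)
round 2: derive deriv(c,b) via R1 from deriv(c,f), edge(f,b)
round 2: derive deriv(c,g) via R1 from deriv(c,f), edge(f,g)
round 2: derive deriv(c,j) via R1 from deriv(c,a), edge(a,j)
round 2: derive deriv(f,a) via R1 from deriv(f,c), edge(c,a)
round 2: derive deriv(f,f) via R1 from deriv(f,i), edge(i,f)
round 2: derive deriv(g,a) via R1 from deriv(g,c), edge(c,a)
round 2: derive deriv(g,b) via R1 from deriv(g,f), edge(f,b)
round 2: derive deriv(i,b) via R1 from deriv(i,f), edge(f,b)
round 2: derive deriv(i,g) via R1 from deriv(i,f), edge(f,g)
round 2: derive deriv(i,j) via R1 from deriv(i,a), edge(a,j)
round 2: derive deriv(j,b) via R1 from deriv(j,f), edge(f,b)
round 2: derive deriv(j,g) via R1 from deriv(j,f), edge(f,g)
round 2: derive deriv(j,j) via R1 from deriv(j,a), edge(a,j)
round 3: derive deriv(c,c) via R1 from deriv(c,g), edge(g,c)
round 3: derive deriv(i,c) via R1 from deriv(i,g), edge(g,c)
round 3: derive deriv(j,c) via R1 from deriv(j,g), edge(g,c)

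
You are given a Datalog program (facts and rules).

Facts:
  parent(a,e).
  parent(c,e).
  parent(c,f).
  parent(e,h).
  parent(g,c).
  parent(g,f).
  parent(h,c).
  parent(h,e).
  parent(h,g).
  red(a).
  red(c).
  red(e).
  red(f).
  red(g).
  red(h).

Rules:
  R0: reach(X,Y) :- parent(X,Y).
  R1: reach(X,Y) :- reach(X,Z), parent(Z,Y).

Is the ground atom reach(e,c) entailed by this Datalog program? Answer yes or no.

round 1: derive reach(a,e) via R0 from parent(a,e)
round 1: derive reach(c,e) via R0 from parent(c,e)
round 1: derive reach(c,f) via R0 from parent(c,f)
round 1: derive reach(e,h) via R0 from parent(e,h)
round 1: derive reach(g,c) via R0 from parent(g,c)
round 1: derive reach(g,f) via R0 from parent(g,f)
round 1: derive reach(h,c) via R0 from parent(h,c)
round 1: derive reach(h,e) via R0 from parent(h,e)
round 1: derive reach(h,g) via R0 from parent(h,g)
round 2: derive reach(a,h) via R1 from reach(a,e), parent(e,h)
round 2: derive reach(c,h) via R1 from reach(c,e), parent(e,h)
round 2: derive reach(e,c) via R1 from reach(e,h), parent(h,c)
round 2: derive reach(e,e) via R1 from reach(e,h), parent(h,e)
round 2: derive reach(e,g) via R1 from reach(e,h), parent(h,g)
round 2: derive reach(g,e) via R1 from reach(g,c), parent(c,e)
round 2: derive reach(h,f) via R1 from reach(h,c), parent(c,f)
round 2: derive reach(h,h) via R1 from reach(h,e), parent(e,h)
round 3: derive reach(a,c) via R1 from reach(a,h), parent(h,c)
round 3: derive reach(a,g) via R1 from reach(a,h), parent(h,g)
round 3: derive reach(c,c) via R1 from reach(c,h), parent(h,c)
round 3: derive reach(c,g) via R1 from reach(c,h), parent(h,g)
round 3: derive reach(e,f) via R1 from reach(e,c), parent(c,f)
round 3: derive reach(g,h) via R1 from reach(g,e), parent(e,h)
round 4: derive reach(a,f) via R1 from reach(a,c), parent(c,f)
round 4: derive reach(g,g) via R1 from reach(g,h), parent(h,g)

yes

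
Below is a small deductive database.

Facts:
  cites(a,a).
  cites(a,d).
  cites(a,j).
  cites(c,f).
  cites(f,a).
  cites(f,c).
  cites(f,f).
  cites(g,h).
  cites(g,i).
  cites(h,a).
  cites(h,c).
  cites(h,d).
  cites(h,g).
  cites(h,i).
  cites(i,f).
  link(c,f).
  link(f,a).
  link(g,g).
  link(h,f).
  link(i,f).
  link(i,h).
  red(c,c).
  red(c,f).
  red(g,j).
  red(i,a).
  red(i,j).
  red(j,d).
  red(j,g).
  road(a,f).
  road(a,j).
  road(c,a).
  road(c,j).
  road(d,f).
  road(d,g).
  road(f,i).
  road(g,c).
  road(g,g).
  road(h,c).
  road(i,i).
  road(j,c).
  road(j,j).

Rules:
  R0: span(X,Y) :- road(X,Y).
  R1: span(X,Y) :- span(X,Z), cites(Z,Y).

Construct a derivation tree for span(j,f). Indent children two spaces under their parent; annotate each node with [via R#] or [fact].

span(j,f)  [via R1]
  span(j,c)  [via R0]
    road(j,c)  [fact]
  cites(c,f)  [fact]

round 1: derive span(a,f) via R0 from road(a,f)
round 1: derive span(a,j) via R0 from road(a,j)
round 1: derive span(c,a) via R0 from road(c,a)
round 1: derive span(c,j) via R0 from road(c,j)
round 1: derive span(d,f) via R0 from road(d,f)
round 1: derive span(d,g) via R0 from road(d,g)
round 1: derive span(f,i) via R0 from road(f,i)
round 1: derive span(g,c) via R0 from road(g,c)
round 1: derive span(g,g) via R0 from road(g,g)
round 1: derive span(h,c) via R0 from road(h,c)
round 1: derive span(i,i) via R0 from road(i,i)
round 1: derive span(j,c) via R0 from road(j,c)
round 1: derive span(j,j) via R0 from road(j,j)
round 2: derive span(a,a) via R1 from span(a,f), cites(f,a)
round 2: derive span(a,c) via R1 from span(a,f), cites(f,c)
round 2: derive span(c,d) via R1 from span(c,a), cites(a,d)
round 2: derive span(d,a) via R1 from span(d,f), cites(f,a)
round 2: derive span(d,c) via R1 from span(d,f), cites(f,c)
round 2: derive span(d,h) via R1 from span(d,g), cites(g,h)
round 2: derive span(d,i) via R1 from span(d,g), cites(g,i)
round 2: derive span(f,f) via R1 from span(f,i), cites(i,f)
round 2: derive span(g,f) via R1 from span(g,c), cites(c,f)
round 2: derive span(g,h) via R1 from span(g,g), cites(g,h)
round 2: derive span(g,i) via R1 from span(g,g), cites(g,i)
round 2: derive span(h,f) via R1 from span(h,c), cites(c,f)
round 2: derive span(i,f) via R1 from span(i,i), cites(i,f)
round 2: derive span(j,f) via R1 from span(j,c), cites(c,f)
round 3: derive span(a,d) via R1 from span(a,a), cites(a,d)
round 3: derive span(d,d) via R1 from span(d,a), cites(a,d)
round 3: derive span(d,j) via R1 from span(d,a), cites(a,j)
round 3: derive span(f,a) via R1 from span(f,f), cites(f,a)
round 3: derive span(f,c) via R1 from span(f,f), cites(f,c)
round 3: derive span(g,a) via R1 from span(g,f), cites(f,a)
round 3: derive span(g,d) via R1 from span(g,h), cites(h,d)
round 3: derive span(h,a) via R1 from span(h,f), cites(f,a)
round 3: derive span(i,a) via R1 from span(i,f), cites(f,a)
round 3: derive span(i,c) via R1 from span(i,f), cites(f,c)
round 3: derive span(j,a) via R1 from span(j,f), cites(f,a)
round 4: derive span(f,d) via R1 from span(f,a), cites(a,d)
round 4: derive span(f,j) via R1 from span(f,a), cites(a,j)
round 4: derive span(g,j) via R1 from span(g,a), cites(a,j)
round 4: derive span(h,d) via R1 from span(h,a), cites(a,d)
round 4: derive span(h,j) via R1 from span(h,a), cites(a,j)
round 4: derive span(i,d) via R1 from span(i,a), cites(a,d)
round 4: derive span(i,j) via R1 from span(i,a), cites(a,j)
round 4: derive span(j,d) via R1 from span(j,a), cites(a,d)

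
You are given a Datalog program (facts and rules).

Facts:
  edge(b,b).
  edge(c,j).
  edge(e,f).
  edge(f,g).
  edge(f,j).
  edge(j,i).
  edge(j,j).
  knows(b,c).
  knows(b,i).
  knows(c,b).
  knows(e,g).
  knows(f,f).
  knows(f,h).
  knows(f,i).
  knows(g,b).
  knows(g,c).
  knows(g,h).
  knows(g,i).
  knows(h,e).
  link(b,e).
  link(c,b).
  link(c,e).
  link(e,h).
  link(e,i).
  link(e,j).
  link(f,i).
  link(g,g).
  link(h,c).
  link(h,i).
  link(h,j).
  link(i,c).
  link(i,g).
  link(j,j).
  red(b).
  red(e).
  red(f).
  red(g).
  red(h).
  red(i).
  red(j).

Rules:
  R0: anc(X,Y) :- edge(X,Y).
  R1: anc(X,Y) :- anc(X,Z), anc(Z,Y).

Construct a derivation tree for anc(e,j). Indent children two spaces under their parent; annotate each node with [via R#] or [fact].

anc(e,j)  [via R1]
  anc(e,f)  [via R0]
    edge(e,f)  [fact]
  anc(f,j)  [via R0]
    edge(f,j)  [fact]

round 1: derive anc(b,b) via R0 from edge(b,b)
round 1: derive anc(c,j) via R0 from edge(c,j)
round 1: derive anc(e,f) via R0 from edge(e,f)
round 1: derive anc(f,g) via R0 from edge(f,g)
round 1: derive anc(f,j) via R0 from edge(f,j)
round 1: derive anc(j,i) via R0 from edge(j,i)
round 1: derive anc(j,j) via R0 from edge(j,j)
round 2: derive anc(c,i) via R1 from anc(c,j), anc(j,i)
round 2: derive anc(e,g) via R1 from anc(e,f), anc(f,g)
round 2: derive anc(e,j) via R1 from anc(e,f), anc(f,j)
round 2: derive anc(f,i) via R1 from anc(f,j), anc(j,i)
round 3: derive anc(e,i) via R1 from anc(e,f), anc(f,i)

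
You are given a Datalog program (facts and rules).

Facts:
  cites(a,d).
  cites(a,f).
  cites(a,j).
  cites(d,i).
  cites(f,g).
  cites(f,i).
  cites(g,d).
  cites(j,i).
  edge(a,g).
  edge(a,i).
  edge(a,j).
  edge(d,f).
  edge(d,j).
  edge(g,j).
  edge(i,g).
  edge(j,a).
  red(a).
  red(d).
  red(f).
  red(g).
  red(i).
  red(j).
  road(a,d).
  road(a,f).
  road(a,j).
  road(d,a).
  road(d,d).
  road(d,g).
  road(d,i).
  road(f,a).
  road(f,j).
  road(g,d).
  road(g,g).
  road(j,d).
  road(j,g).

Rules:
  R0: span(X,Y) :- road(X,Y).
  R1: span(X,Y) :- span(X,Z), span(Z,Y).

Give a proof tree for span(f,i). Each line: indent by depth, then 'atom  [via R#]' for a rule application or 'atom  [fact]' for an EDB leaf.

span(f,i)  [via R1]
  span(f,a)  [via R0]
    road(f,a)  [fact]
  span(a,i)  [via R1]
    span(a,d)  [via R0]
      road(a,d)  [fact]
    span(d,i)  [via R0]
      road(d,i)  [fact]

round 1: derive span(a,d) via R0 from road(a,d)
round 1: derive span(a,f) via R0 from road(a,f)
round 1: derive span(a,j) via R0 from road(a,j)
round 1: derive span(d,a) via R0 from road(d,a)
round 1: derive span(d,d) via R0 from road(d,d)
round 1: derive span(d,g) via R0 from road(d,g)
round 1: derive span(d,i) via R0 from road(d,i)
round 1: derive span(f,a) via R0 from road(f,a)
round 1: derive span(f,j) via R0 from road(f,j)
round 1: derive span(g,d) via R0 from road(g,d)
round 1: derive span(g,g) via R0 from road(g,g)
round 1: derive span(j,d) via R0 from road(j,d)
round 1: derive span(j,g) via R0 from road(j,g)
round 2: derive span(a,a) via R1 from span(a,d), span(d,a)
round 2: derive span(a,g) via R1 from span(a,d), span(d,g)
round 2: derive span(a,i) via R1 from span(a,d), span(d,i)
round 2: derive span(d,f) via R1 from span(d,a), span(a,f)
round 2: derive span(d,j) via R1 from span(d,a), span(a,j)
round 2: derive span(f,d) via R1 from span(f,a), span(a,d)
round 2: derive span(f,f) via R1 from span(f,a), span(a,f)
round 2: derive span(f,g) via R1 from span(f,j), span(j,g)
round 2: derive span(g,a) via R1 from span(g,d), span(d,a)
round 2: derive span(g,i) via R1 from span(g,d), span(d,i)
round 2: derive span(j,a) via R1 from span(j,d), span(d,a)
round 2: derive span(j,i) via R1 from span(j,d), span(d,i)
round 3: derive span(f,i) via R1 from span(f,a), span(a,i)
round 3: derive span(g,f) via R1 from span(g,a), span(a,f)
round 3: derive span(g,j) via R1 from span(g,a), span(a,j)
round 3: derive span(j,f) via R1 from span(j,a), span(a,f)
round 3: derive span(j,j) via R1 from span(j,a), span(a,j)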